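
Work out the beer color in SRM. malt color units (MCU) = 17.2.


SRM = 1.4922 · MCU^0.6859
SRM = 1.4922 · 17.2^0.6859

10.5021 SRM


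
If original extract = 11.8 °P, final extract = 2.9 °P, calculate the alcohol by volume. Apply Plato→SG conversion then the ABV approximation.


SG = 259/(259 − P);  ABV = (OG − FG)·131.25
OG = 259/(259 − 11.8) = 1.0477
FG = 259/(259 − 2.9) = 1.0113
ABV = (1.0477 − 1.0113)·131.25

4.7789 % ABV


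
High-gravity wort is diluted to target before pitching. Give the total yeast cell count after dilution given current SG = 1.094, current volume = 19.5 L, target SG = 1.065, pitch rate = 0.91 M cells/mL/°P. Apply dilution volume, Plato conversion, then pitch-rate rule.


V_w = V·((SG_c−1)/(SG_t−1)−1);  °P = 259 − 259/SG_t;  cells = rate·(V+V_w)·°P
V_w = 19.5·((1.094−1)/(1.065−1)−1) = 8.7000
V_final = 19.5 + 8.7000 = 28.2000
°P = 259 − 259/1.065 = 15.8075
cells = 0.91·28.2000·15.8075

405.6524 billion cells


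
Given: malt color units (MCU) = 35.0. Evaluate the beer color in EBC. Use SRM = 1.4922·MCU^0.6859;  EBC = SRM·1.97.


SRM = 1.4922·35.0^0.6859 = 17.0963
EBC = 17.0963·1.97

33.6798 EBC


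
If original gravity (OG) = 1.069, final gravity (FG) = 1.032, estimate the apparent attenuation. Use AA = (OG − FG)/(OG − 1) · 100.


AA = (1.069 − 1.032)/(1.069 − 1) · 100

53.6232 %


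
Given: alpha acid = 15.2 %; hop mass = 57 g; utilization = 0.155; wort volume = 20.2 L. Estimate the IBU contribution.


IBU = (α/100)·mass·U·1000 / V
IBU = (15.2/100)·57·0.155·1000 / 20.2

66.4812 IBU


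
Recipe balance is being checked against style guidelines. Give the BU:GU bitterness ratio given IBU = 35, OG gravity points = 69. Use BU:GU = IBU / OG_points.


BU:GU = 35 / 69

0.5072


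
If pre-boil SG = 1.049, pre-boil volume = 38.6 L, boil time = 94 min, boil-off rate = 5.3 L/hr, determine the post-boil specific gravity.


V_post = V_pre − rate·(t/60);  SG_post = 1 + (SG_pre−1)·V_pre/V_post
V_post = 38.6 − 5.3·(94/60) = 30.2967
SG_post = 1 + (1.049 − 1)·38.6/30.2967

1.0624


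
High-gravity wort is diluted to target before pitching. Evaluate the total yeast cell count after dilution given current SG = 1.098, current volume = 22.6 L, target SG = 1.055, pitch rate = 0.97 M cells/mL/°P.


V_w = V·((SG_c−1)/(SG_t−1)−1);  °P = 259 − 259/SG_t;  cells = rate·(V+V_w)·°P
V_w = 22.6·((1.098−1)/(1.055−1)−1) = 17.6691
V_final = 22.6 + 17.6691 = 40.2691
°P = 259 − 259/1.055 = 13.5024
cells = 0.97·40.2691·13.5024

527.4163 billion cells


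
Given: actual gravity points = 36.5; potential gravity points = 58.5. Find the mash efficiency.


efficiency = actual / potential × 100
efficiency = 36.5 / 58.5 × 100

62.3932 %


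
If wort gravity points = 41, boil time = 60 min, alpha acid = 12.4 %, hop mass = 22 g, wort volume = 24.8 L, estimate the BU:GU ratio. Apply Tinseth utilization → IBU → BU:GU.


U = 1.65·0.000125^(GP/1000)·(1−e^(−0.04t))/4.15;  IBU = (α/100)·m·U·1000/V;  BU:GU = IBU/GP
U = 1.65·0.000125^(41/1000)·(1−e^(−0.04·60))/4.15 = 0.2501
IBU = (12.4/100)·22·0.2501·1000/24.8 = 27.5106
BU:GU = 27.5106/41

0.6710


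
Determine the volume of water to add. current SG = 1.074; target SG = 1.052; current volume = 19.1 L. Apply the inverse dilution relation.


V_water = V·((SG_curr − 1)/(SG_target − 1) − 1)
V_water = 19.1·((1.074 − 1)/(1.052 − 1) − 1)

8.0808 L


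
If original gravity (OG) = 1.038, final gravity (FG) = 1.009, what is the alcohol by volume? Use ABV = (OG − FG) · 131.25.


ABV = (1.038 − 1.009) · 131.25

3.8063 % ABV


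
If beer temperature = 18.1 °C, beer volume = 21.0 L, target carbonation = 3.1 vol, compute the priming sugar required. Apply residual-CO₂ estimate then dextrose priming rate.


residual = 14.695·(0.01821 + 0.09011·e^(−0.04·T));  sugar = (target − residual)·4.0·V
residual = 14.695·(0.01821 + 0.09011·e^(−0.04·18.1)) = 0.9096
sugar = (3.1 − 0.9096)·4.0·21.0

183.9966 g


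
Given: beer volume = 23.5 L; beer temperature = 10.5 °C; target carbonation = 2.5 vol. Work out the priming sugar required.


residual = 14.695·(0.01821 + 0.09011·e^(−0.04·T));  sugar = (target − residual)·4.0·V
residual = 14.695·(0.01821 + 0.09011·e^(−0.04·10.5)) = 1.1376
sugar = (2.5 − 1.1376)·4.0·23.5

128.0623 g


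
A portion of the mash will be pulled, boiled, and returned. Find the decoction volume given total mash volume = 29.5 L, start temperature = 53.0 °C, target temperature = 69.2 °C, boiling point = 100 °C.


V_dec = V_total·(T_target − T_start)/(T_boil − T_start)
V_dec = 29.5·(69.2 − 53.0)/(100 − 53.0)

10.1681 L


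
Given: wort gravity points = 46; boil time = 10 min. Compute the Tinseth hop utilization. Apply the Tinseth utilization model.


U = 1.65·0.000125^(GP/1000) · (1 − e^(−0.04·t))/4.15
bigness = 1.65·0.000125^(46/1000) = 1.0913
boil_factor = (1 − e^(−0.04·10))/4.15 = 0.0794
U = 1.0913 · 0.0794

0.0867


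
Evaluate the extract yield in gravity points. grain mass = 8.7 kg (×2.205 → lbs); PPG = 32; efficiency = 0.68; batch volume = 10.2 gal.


points = lbs × PPG × eff / vol
lbs = 8.7 × 2.205 = 19.1835
points = 19.1835 × 32 × 0.68 / 10.2

40.9248 points


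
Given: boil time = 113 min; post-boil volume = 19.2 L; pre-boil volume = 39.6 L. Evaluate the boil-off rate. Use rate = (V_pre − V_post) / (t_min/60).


rate = (39.6 − 19.2) / (113/60)

10.8319 L/hr


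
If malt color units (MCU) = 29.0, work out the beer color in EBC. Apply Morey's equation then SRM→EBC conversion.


SRM = 1.4922·MCU^0.6859;  EBC = SRM·1.97
SRM = 1.4922·29.0^0.6859 = 15.0275
EBC = 15.0275·1.97

29.6041 EBC


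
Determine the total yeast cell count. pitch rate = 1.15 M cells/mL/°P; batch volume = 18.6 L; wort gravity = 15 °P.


cells (billions) = rate · V_L · °P
cells = 1.15 · 18.6 · 15

320.8500 billion cells


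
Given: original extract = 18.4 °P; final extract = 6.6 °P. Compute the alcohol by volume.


SG = 259/(259 − P);  ABV = (OG − FG)·131.25
OG = 259/(259 − 18.4) = 1.0765
FG = 259/(259 − 6.6) = 1.0261
ABV = (1.0765 − 1.0261)·131.25

6.6054 % ABV


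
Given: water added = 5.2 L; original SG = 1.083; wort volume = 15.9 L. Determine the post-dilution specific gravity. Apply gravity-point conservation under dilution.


SG_new = 1 + (SG_old − 1)·V_old/(V_old + V_water)
pts = (1.083 − 1)·1000·15.9/(15.9 + 5.2) = 62.5450
SG_new = 1 + 62.5450/1000

1.0625


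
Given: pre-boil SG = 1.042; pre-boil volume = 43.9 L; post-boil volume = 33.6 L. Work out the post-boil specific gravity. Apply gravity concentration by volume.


SG_post = 1 + (SG_pre − 1)·V_pre/V_post
pts_pre = (1.042 − 1)·1000 = 42.0000
pts_post = 42.0000·43.9/33.6 = 54.8750
SG_post = 1 + 54.8750/1000

1.0549


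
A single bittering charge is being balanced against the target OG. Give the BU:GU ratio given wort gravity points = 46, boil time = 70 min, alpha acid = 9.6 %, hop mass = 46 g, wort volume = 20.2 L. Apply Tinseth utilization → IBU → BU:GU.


U = 1.65·0.000125^(GP/1000)·(1−e^(−0.04t))/4.15;  IBU = (α/100)·m·U·1000/V;  BU:GU = IBU/GP
U = 1.65·0.000125^(46/1000)·(1−e^(−0.04·70))/4.15 = 0.2470
IBU = (9.6/100)·46·0.2470·1000/20.2 = 53.9914
BU:GU = 53.9914/46

1.1737


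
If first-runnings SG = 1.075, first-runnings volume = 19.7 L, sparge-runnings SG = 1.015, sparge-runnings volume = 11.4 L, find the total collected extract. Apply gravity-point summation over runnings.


total = Σ (SG_i − 1)·1000·V_i
first = (1.075 − 1)·1000·19.7 = 1477.5000
sparge = (1.015 − 1)·1000·11.4 = 171.0000
total = 1477.5000 + 171.0000

1648.5000 gravity·L


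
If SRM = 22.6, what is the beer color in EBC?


EBC = SRM · 1.97
EBC = 22.6 · 1.97

44.5220 EBC


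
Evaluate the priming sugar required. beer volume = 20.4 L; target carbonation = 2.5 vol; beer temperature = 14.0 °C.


residual = 14.695·(0.01821 + 0.09011·e^(−0.04·T));  sugar = (target − residual)·4.0·V
residual = 14.695·(0.01821 + 0.09011·e^(−0.04·14.0)) = 1.0240
sugar = (2.5 − 1.0240)·4.0·20.4

120.4439 g


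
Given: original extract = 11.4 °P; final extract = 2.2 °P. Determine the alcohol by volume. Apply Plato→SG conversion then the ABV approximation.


SG = 259/(259 − P);  ABV = (OG − FG)·131.25
OG = 259/(259 − 11.4) = 1.0460
FG = 259/(259 − 2.2) = 1.0086
ABV = (1.0460 − 1.0086)·131.25

4.9186 % ABV


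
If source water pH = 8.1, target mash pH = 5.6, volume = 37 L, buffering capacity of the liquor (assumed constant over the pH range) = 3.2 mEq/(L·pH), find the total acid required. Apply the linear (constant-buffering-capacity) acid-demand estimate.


acid = buffering capacity · (pH_source − pH_target) · V
acid = 3.2 · (8.1 − 5.6) · 37

296.0000 mEq


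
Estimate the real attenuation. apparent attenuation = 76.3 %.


RA = AA · 0.8192
RA = 76.3 · 0.8192

62.5050 %


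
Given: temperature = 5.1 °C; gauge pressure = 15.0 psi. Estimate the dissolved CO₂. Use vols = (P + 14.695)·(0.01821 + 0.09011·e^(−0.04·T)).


vols = (15.0 + 14.695)·(0.01821 + 0.09011·e^(−0.04·5.1))

2.7228 volumes


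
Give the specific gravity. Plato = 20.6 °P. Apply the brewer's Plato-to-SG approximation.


SG = 259/(259 − P)
SG = 259/(259 − 20.6)

1.0864


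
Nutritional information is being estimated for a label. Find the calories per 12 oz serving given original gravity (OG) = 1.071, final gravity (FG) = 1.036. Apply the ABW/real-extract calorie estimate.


ABW = (OG−FG)·131.25·0.79/FG;  °P = 259 − 259/SG (for OG→OE and FG→AE);  RE = 0.1808·OE + 0.8192·AE;  Cal = (6.9·ABW + 4·(RE−0.1))·FG·3.55
ABW = (1.071 − 1.036)·131.25·0.79/1.036 = 3.5030
OE = 259 − 259/1.071 = 17.1699 °P
AE = 259 − 259/1.036 = 9.0000 °P
RE = 0.1808·17.1699 + 0.8192·9.0000 = 10.4771 °P
Cal = (6.9·3.5030 + 4·(10.4771−0.1))·1.036·3.55

241.5538 kcal


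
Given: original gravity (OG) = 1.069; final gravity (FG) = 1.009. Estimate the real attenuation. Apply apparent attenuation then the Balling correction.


AA = (OG−FG)/(OG−1)·100;  RA = AA·0.8192
AA = (1.069 − 1.009)/(1.069 − 1)·100 = 86.9565
RA = 86.9565·0.8192

71.2348 %


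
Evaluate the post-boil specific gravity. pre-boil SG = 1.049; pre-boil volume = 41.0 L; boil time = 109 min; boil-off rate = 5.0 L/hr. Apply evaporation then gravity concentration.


V_post = V_pre − rate·(t/60);  SG_post = 1 + (SG_pre−1)·V_pre/V_post
V_post = 41.0 − 5.0·(109/60) = 31.9167
SG_post = 1 + (1.049 − 1)·41.0/31.9167

1.0629


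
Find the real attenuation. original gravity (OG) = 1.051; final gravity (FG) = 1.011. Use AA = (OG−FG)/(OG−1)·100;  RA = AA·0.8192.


AA = (1.051 − 1.011)/(1.051 − 1)·100 = 78.4314
RA = 78.4314·0.8192

64.2510 %


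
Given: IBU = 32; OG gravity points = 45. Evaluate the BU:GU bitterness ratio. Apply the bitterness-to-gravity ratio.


BU:GU = IBU / OG_points
BU:GU = 32 / 45

0.7111


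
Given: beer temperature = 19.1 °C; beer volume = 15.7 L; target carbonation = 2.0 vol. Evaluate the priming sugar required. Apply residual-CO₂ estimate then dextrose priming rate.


residual = 14.695·(0.01821 + 0.09011·e^(−0.04·T));  sugar = (target − residual)·4.0·V
residual = 14.695·(0.01821 + 0.09011·e^(−0.04·19.1)) = 0.8844
sugar = (2.0 − 0.8844)·4.0·15.7

70.0602 g


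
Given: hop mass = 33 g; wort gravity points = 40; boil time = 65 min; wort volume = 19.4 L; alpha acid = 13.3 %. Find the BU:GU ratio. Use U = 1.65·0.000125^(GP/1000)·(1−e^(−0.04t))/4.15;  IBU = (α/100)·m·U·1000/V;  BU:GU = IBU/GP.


U = 1.65·0.000125^(40/1000)·(1−e^(−0.04·65))/4.15 = 0.2569
IBU = (13.3/100)·33·0.2569·1000/19.4 = 58.1244
BU:GU = 58.1244/40

1.4531


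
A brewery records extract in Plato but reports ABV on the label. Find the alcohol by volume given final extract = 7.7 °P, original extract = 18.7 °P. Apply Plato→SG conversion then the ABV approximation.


SG = 259/(259 − P);  ABV = (OG − FG)·131.25
OG = 259/(259 − 18.7) = 1.0778
FG = 259/(259 − 7.7) = 1.0306
ABV = (1.0778 − 1.0306)·131.25

6.1922 % ABV


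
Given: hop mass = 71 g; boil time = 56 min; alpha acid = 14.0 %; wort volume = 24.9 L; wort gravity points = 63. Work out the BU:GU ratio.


U = 1.65·0.000125^(GP/1000)·(1−e^(−0.04t))/4.15;  IBU = (α/100)·m·U·1000/V;  BU:GU = IBU/GP
U = 1.65·0.000125^(63/1000)·(1−e^(−0.04·56))/4.15 = 0.2017
IBU = (14.0/100)·71·0.2017·1000/24.9 = 80.5087
BU:GU = 80.5087/63

1.2779


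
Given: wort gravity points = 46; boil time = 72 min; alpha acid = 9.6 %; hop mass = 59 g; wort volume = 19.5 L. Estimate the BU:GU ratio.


U = 1.65·0.000125^(GP/1000)·(1−e^(−0.04t))/4.15;  IBU = (α/100)·m·U·1000/V;  BU:GU = IBU/GP
U = 1.65·0.000125^(46/1000)·(1−e^(−0.04·72))/4.15 = 0.2482
IBU = (9.6/100)·59·0.2482·1000/19.5 = 72.0929
BU:GU = 72.0929/46

1.5672


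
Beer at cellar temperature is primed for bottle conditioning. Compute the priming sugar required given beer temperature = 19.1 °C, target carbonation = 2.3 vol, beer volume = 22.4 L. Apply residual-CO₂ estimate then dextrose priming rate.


residual = 14.695·(0.01821 + 0.09011·e^(−0.04·T));  sugar = (target − residual)·4.0·V
residual = 14.695·(0.01821 + 0.09011·e^(−0.04·19.1)) = 0.8844
sugar = (2.3 − 0.8844)·4.0·22.4

126.8385 g


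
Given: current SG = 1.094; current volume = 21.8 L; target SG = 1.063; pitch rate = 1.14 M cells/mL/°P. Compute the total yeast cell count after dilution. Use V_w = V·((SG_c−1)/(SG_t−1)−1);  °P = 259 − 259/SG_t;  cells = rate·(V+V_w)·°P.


V_w = 21.8·((1.094−1)/(1.063−1)−1) = 10.7270
V_final = 21.8 + 10.7270 = 32.5270
°P = 259 − 259/1.063 = 15.3500
cells = 1.14·32.5270·15.3500

569.1880 billion cells


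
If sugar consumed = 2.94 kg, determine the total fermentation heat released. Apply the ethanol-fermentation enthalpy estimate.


Q = m_sugar · 590 kJ/kg
Q = 2.94 · 590

1734.6000 kJ


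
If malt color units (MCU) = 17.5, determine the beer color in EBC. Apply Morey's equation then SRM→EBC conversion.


SRM = 1.4922·MCU^0.6859;  EBC = SRM·1.97
SRM = 1.4922·17.5^0.6859 = 10.6274
EBC = 10.6274·1.97

20.9360 EBC


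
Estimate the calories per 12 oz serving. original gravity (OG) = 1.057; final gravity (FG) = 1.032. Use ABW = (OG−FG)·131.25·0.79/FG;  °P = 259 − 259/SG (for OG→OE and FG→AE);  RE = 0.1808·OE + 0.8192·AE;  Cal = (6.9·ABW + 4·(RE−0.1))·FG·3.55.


ABW = (1.057 − 1.032)·131.25·0.79/1.032 = 2.5118
OE = 259 − 259/1.057 = 13.9669 °P
AE = 259 − 259/1.032 = 8.0310 °P
RE = 0.1808·13.9669 + 0.8192·8.0310 = 9.1042 °P
Cal = (6.9·2.5118 + 4·(9.1042−0.1))·1.032·3.55

195.4470 kcal


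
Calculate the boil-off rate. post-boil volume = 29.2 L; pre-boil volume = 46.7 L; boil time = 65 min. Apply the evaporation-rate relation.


rate = (V_pre − V_post) / (t_min/60)
rate = (46.7 − 29.2) / (65/60)

16.1538 L/hr


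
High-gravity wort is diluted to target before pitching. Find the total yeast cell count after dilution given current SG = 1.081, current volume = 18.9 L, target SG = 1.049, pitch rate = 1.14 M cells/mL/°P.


V_w = V·((SG_c−1)/(SG_t−1)−1);  °P = 259 − 259/SG_t;  cells = rate·(V+V_w)·°P
V_w = 18.9·((1.081−1)/(1.049−1)−1) = 12.3429
V_final = 18.9 + 12.3429 = 31.2429
°P = 259 − 259/1.049 = 12.0982
cells = 1.14·31.2429·12.0982

430.8995 billion cells


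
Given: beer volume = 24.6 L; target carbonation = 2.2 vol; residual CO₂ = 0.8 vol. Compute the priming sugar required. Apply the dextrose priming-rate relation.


sugar = (target − residual)·4.0·V
sugar = (2.2 − 0.8)·4.0·24.6

137.7600 g


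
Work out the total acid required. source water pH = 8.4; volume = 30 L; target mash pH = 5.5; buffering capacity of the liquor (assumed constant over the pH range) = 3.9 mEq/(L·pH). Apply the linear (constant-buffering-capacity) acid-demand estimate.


acid = buffering capacity · (pH_source − pH_target) · V
acid = 3.9 · (8.4 − 5.5) · 30

339.3000 mEq


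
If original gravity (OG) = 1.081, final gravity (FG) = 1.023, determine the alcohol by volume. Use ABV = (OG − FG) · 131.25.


ABV = (1.081 − 1.023) · 131.25

7.6125 % ABV


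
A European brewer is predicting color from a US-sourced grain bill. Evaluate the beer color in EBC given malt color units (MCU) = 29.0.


SRM = 1.4922·MCU^0.6859;  EBC = SRM·1.97
SRM = 1.4922·29.0^0.6859 = 15.0275
EBC = 15.0275·1.97

29.6041 EBC


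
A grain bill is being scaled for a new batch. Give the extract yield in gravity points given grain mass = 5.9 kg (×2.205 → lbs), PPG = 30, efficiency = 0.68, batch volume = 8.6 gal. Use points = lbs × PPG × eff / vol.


lbs = 5.9 × 2.205 = 13.0095
points = 13.0095 × 30 × 0.68 / 8.6

30.8597 points


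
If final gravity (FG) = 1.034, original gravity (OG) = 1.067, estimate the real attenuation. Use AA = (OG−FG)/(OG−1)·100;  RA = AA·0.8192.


AA = (1.067 − 1.034)/(1.067 − 1)·100 = 49.2537
RA = 49.2537·0.8192

40.3487 %


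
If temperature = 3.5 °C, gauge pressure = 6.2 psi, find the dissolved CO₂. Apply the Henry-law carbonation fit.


vols = (P + 14.695)·(0.01821 + 0.09011·e^(−0.04·T))
vols = (6.2 + 14.695)·(0.01821 + 0.09011·e^(−0.04·3.5))

2.0174 volumes


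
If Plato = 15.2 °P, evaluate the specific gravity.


SG = 259/(259 − P)
SG = 259/(259 − 15.2)

1.0623


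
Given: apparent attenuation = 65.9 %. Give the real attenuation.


RA = AA · 0.8192
RA = 65.9 · 0.8192

53.9853 %


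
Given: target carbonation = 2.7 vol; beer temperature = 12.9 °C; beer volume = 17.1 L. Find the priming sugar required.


residual = 14.695·(0.01821 + 0.09011·e^(−0.04·T));  sugar = (target − residual)·4.0·V
residual = 14.695·(0.01821 + 0.09011·e^(−0.04·12.9)) = 1.0580
sugar = (2.7 − 1.0580)·4.0·17.1

112.3131 g


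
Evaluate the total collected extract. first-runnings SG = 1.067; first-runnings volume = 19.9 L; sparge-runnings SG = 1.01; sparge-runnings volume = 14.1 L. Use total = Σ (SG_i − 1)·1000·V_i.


first = (1.067 − 1)·1000·19.9 = 1333.3000
sparge = (1.01 − 1)·1000·14.1 = 141.0000
total = 1333.3000 + 141.0000

1474.3000 gravity·L


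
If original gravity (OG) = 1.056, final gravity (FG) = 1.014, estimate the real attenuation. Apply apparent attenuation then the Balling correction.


AA = (OG−FG)/(OG−1)·100;  RA = AA·0.8192
AA = (1.056 − 1.014)/(1.056 − 1)·100 = 75.0000
RA = 75.0000·0.8192

61.4400 %


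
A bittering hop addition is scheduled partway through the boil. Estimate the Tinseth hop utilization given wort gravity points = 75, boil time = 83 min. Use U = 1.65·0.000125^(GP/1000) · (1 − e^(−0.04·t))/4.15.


bigness = 1.65·0.000125^(75/1000) = 0.8409
boil_factor = (1 − e^(−0.04·83))/4.15 = 0.2323
U = 0.8409 · 0.2323

0.1953


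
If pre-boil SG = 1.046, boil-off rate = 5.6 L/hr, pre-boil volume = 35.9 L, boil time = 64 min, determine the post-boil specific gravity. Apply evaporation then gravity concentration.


V_post = V_pre − rate·(t/60);  SG_post = 1 + (SG_pre−1)·V_pre/V_post
V_post = 35.9 − 5.6·(64/60) = 29.9267
SG_post = 1 + (1.046 − 1)·35.9/29.9267

1.0552


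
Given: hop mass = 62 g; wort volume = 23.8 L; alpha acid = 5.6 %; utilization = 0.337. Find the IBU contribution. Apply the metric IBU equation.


IBU = (α/100)·mass·U·1000 / V
IBU = (5.6/100)·62·0.337·1000 / 23.8

49.1624 IBU


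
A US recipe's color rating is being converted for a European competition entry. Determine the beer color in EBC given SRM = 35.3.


EBC = SRM · 1.97
EBC = 35.3 · 1.97

69.5410 EBC


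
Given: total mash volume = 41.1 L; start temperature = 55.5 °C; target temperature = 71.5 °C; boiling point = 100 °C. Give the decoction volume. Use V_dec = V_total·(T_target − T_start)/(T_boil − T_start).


V_dec = 41.1·(71.5 − 55.5)/(100 − 55.5)

14.7775 L


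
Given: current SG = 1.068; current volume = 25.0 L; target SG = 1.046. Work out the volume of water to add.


V_water = V·((SG_curr − 1)/(SG_target − 1) − 1)
V_water = 25.0·((1.068 − 1)/(1.046 − 1) − 1)

11.9565 L


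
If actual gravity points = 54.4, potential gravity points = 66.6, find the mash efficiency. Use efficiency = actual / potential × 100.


efficiency = 54.4 / 66.6 × 100

81.6817 %


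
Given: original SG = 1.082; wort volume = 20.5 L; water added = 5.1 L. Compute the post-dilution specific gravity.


SG_new = 1 + (SG_old − 1)·V_old/(V_old + V_water)
pts = (1.082 − 1)·1000·20.5/(20.5 + 5.1) = 65.6641
SG_new = 1 + 65.6641/1000

1.0657


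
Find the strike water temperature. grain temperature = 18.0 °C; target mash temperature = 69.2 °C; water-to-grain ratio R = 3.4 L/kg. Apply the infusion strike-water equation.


T_strike = (0.41/R)·(T_mash − T_grain) + T_mash
T_strike = (0.41/3.4)·(69.2 − 18.0) + 69.2

75.3741 °C


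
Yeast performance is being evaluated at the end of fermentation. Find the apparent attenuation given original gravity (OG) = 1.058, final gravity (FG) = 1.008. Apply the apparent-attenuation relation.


AA = (OG − FG)/(OG − 1) · 100
AA = (1.058 − 1.008)/(1.058 − 1) · 100

86.2069 %


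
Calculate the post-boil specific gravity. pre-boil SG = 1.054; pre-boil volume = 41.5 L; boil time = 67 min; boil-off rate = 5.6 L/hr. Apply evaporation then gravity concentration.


V_post = V_pre − rate·(t/60);  SG_post = 1 + (SG_pre−1)·V_pre/V_post
V_post = 41.5 − 5.6·(67/60) = 35.2467
SG_post = 1 + (1.054 − 1)·41.5/35.2467

1.0636


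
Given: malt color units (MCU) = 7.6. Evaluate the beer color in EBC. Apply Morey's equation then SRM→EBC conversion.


SRM = 1.4922·MCU^0.6859;  EBC = SRM·1.97
SRM = 1.4922·7.6^0.6859 = 5.9976
EBC = 5.9976·1.97

11.8153 EBC


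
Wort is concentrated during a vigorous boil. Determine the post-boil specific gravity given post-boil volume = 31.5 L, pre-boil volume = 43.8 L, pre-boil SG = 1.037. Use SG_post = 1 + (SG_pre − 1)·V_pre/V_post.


pts_pre = (1.037 − 1)·1000 = 37.0000
pts_post = 37.0000·43.8/31.5 = 51.4476
SG_post = 1 + 51.4476/1000

1.0514


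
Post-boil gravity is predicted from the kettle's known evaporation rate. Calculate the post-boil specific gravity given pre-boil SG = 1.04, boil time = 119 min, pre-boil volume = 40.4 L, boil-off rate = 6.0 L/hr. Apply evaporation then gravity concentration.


V_post = V_pre − rate·(t/60);  SG_post = 1 + (SG_pre−1)·V_pre/V_post
V_post = 40.4 − 6.0·(119/60) = 28.5000
SG_post = 1 + (1.04 − 1)·40.4/28.5000

1.0567


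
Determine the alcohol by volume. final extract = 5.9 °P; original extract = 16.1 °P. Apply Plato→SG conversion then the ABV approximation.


SG = 259/(259 − P);  ABV = (OG − FG)·131.25
OG = 259/(259 − 16.1) = 1.0663
FG = 259/(259 − 5.9) = 1.0233
ABV = (1.0663 − 1.0233)·131.25

5.6400 % ABV


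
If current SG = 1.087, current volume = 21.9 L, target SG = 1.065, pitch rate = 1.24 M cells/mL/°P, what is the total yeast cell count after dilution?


V_w = V·((SG_c−1)/(SG_t−1)−1);  °P = 259 − 259/SG_t;  cells = rate·(V+V_w)·°P
V_w = 21.9·((1.087−1)/(1.065−1)−1) = 7.4123
V_final = 21.9 + 7.4123 = 29.3123
°P = 259 − 259/1.065 = 15.8075
cells = 1.24·29.3123·15.8075

574.5598 billion cells


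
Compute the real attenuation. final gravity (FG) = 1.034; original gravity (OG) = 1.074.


AA = (OG−FG)/(OG−1)·100;  RA = AA·0.8192
AA = (1.074 − 1.034)/(1.074 − 1)·100 = 54.0541
RA = 54.0541·0.8192

44.2811 %


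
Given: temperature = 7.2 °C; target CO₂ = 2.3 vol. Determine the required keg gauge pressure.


psi = vols/(0.01821 + 0.09011·e^(−0.04·T)) − 14.695
psi = 2.3/(0.01821 + 0.09011·e^(−0.04·7.2)) − 14.695

12.1206 psi


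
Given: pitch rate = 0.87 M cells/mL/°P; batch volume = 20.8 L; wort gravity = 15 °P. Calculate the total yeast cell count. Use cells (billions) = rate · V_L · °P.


cells = 0.87 · 20.8 · 15

271.4400 billion cells


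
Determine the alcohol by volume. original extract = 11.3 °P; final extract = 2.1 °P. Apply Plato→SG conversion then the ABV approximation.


SG = 259/(259 − P);  ABV = (OG − FG)·131.25
OG = 259/(259 − 11.3) = 1.0456
FG = 259/(259 − 2.1) = 1.0082
ABV = (1.0456 − 1.0082)·131.25

4.9147 % ABV


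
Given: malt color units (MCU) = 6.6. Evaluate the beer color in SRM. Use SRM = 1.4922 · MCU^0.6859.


SRM = 1.4922 · 6.6^0.6859

5.4444 SRM


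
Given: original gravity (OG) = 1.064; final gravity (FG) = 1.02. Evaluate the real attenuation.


AA = (OG−FG)/(OG−1)·100;  RA = AA·0.8192
AA = (1.064 − 1.02)/(1.064 − 1)·100 = 68.7500
RA = 68.7500·0.8192

56.3200 %


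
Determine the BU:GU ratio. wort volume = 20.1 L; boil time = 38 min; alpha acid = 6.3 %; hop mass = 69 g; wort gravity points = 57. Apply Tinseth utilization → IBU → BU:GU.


U = 1.65·0.000125^(GP/1000)·(1−e^(−0.04t))/4.15;  IBU = (α/100)·m·U·1000/V;  BU:GU = IBU/GP
U = 1.65·0.000125^(57/1000)·(1−e^(−0.04·38))/4.15 = 0.1861
IBU = (6.3/100)·69·0.1861·1000/20.1 = 40.2499
BU:GU = 40.2499/57

0.7061


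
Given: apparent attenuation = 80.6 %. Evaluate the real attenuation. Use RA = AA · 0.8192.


RA = 80.6 · 0.8192

66.0275 %


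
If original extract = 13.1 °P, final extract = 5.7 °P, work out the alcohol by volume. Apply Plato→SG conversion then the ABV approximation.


SG = 259/(259 − P);  ABV = (OG − FG)·131.25
OG = 259/(259 − 13.1) = 1.0533
FG = 259/(259 − 5.7) = 1.0225
ABV = (1.0533 − 1.0225)·131.25

4.0387 % ABV


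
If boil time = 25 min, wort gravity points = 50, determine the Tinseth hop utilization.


U = 1.65·0.000125^(GP/1000) · (1 − e^(−0.04·t))/4.15
bigness = 1.65·0.000125^(50/1000) = 1.0528
boil_factor = (1 − e^(−0.04·25))/4.15 = 0.1523
U = 1.0528 · 0.1523

0.1604


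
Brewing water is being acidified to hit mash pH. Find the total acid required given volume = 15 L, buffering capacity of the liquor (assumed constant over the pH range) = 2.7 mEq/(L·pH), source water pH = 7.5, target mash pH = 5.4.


acid = buffering capacity · (pH_source − pH_target) · V
acid = 2.7 · (7.5 − 5.4) · 15

85.0500 mEq


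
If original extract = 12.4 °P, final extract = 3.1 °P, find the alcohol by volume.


SG = 259/(259 − P);  ABV = (OG − FG)·131.25
OG = 259/(259 − 12.4) = 1.0503
FG = 259/(259 − 3.1) = 1.0121
ABV = (1.0503 − 1.0121)·131.25

5.0098 % ABV


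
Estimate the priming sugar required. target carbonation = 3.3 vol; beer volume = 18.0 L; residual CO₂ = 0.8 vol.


sugar = (target − residual)·4.0·V
sugar = (3.3 − 0.8)·4.0·18.0

180.0000 g


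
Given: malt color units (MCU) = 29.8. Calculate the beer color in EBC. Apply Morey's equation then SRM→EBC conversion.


SRM = 1.4922·MCU^0.6859;  EBC = SRM·1.97
SRM = 1.4922·29.8^0.6859 = 15.3106
EBC = 15.3106·1.97

30.1619 EBC


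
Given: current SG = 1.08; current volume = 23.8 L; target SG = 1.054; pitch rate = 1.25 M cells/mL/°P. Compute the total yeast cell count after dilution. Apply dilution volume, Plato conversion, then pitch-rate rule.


V_w = V·((SG_c−1)/(SG_t−1)−1);  °P = 259 − 259/SG_t;  cells = rate·(V+V_w)·°P
V_w = 23.8·((1.08−1)/(1.054−1)−1) = 11.4593
V_final = 23.8 + 11.4593 = 35.2593
°P = 259 − 259/1.054 = 13.2694
cells = 1.25·35.2593·13.2694

584.8387 billion cells


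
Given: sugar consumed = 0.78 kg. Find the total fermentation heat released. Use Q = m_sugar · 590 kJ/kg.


Q = 0.78 · 590

460.2000 kJ


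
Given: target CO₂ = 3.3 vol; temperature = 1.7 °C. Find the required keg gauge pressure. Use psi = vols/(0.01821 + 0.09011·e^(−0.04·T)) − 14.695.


psi = 3.3/(0.01821 + 0.09011·e^(−0.04·1.7)) − 14.695

17.5328 psi


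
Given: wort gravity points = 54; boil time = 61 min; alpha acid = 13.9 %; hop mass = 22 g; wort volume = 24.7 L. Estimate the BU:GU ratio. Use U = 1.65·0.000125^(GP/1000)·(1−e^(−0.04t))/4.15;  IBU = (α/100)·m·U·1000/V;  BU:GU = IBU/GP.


U = 1.65·0.000125^(54/1000)·(1−e^(−0.04·61))/4.15 = 0.2234
IBU = (13.9/100)·22·0.2234·1000/24.7 = 27.6569
BU:GU = 27.6569/54

0.5122


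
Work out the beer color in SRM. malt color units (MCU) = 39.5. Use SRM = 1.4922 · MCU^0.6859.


SRM = 1.4922 · 39.5^0.6859

18.5752 SRM


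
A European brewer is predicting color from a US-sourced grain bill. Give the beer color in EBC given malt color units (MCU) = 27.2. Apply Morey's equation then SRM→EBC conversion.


SRM = 1.4922·MCU^0.6859;  EBC = SRM·1.97
SRM = 1.4922·27.2^0.6859 = 14.3813
EBC = 14.3813·1.97

28.3311 EBC


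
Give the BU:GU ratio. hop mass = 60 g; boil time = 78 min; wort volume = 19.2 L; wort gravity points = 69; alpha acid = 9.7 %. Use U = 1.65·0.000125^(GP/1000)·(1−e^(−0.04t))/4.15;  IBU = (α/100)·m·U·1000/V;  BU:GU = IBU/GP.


U = 1.65·0.000125^(69/1000)·(1−e^(−0.04·78))/4.15 = 0.2044
IBU = (9.7/100)·60·0.2044·1000/19.2 = 61.9628
BU:GU = 61.9628/69

0.8980


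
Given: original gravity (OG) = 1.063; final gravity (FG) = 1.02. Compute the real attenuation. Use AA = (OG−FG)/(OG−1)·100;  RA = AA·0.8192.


AA = (1.063 − 1.02)/(1.063 − 1)·100 = 68.2540
RA = 68.2540·0.8192

55.9137 %


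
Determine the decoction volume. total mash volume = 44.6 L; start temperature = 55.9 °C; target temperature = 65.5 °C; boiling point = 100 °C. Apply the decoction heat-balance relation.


V_dec = V_total·(T_target − T_start)/(T_boil − T_start)
V_dec = 44.6·(65.5 − 55.9)/(100 − 55.9)

9.7088 L


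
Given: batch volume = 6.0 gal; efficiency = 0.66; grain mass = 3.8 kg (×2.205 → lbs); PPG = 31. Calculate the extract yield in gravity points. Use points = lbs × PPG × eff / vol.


lbs = 3.8 × 2.205 = 8.3790
points = 8.3790 × 31 × 0.66 / 6.0

28.5724 points


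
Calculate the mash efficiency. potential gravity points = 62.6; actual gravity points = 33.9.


efficiency = actual / potential × 100
efficiency = 33.9 / 62.6 × 100

54.1534 %


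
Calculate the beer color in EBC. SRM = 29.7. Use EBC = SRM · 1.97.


EBC = 29.7 · 1.97

58.5090 EBC


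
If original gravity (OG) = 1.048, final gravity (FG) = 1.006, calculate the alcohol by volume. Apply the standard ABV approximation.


ABV = (OG − FG) · 131.25
ABV = (1.048 − 1.006) · 131.25

5.5125 % ABV


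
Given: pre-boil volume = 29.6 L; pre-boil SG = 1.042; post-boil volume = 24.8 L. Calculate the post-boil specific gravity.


SG_post = 1 + (SG_pre − 1)·V_pre/V_post
pts_pre = (1.042 − 1)·1000 = 42.0000
pts_post = 42.0000·29.6/24.8 = 50.1290
SG_post = 1 + 50.1290/1000

1.0501


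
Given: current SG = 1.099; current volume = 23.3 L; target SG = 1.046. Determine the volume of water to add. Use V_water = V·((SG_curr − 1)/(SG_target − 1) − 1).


V_water = 23.3·((1.099 − 1)/(1.046 − 1) − 1)

26.8457 L


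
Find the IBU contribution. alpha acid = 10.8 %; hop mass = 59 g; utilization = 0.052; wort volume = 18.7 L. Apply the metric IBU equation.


IBU = (α/100)·mass·U·1000 / V
IBU = (10.8/100)·59·0.052·1000 / 18.7

17.7189 IBU


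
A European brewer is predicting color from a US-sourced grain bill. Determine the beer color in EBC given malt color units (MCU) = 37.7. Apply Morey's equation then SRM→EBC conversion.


SRM = 1.4922·MCU^0.6859;  EBC = SRM·1.97
SRM = 1.4922·37.7^0.6859 = 17.9903
EBC = 17.9903·1.97

35.4410 EBC


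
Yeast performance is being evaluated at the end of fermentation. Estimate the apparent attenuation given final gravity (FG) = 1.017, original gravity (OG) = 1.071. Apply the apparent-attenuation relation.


AA = (OG − FG)/(OG − 1) · 100
AA = (1.071 − 1.017)/(1.071 − 1) · 100

76.0563 %


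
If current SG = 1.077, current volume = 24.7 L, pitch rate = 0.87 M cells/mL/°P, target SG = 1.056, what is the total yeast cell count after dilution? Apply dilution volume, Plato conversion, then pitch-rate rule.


V_w = V·((SG_c−1)/(SG_t−1)−1);  °P = 259 − 259/SG_t;  cells = rate·(V+V_w)·°P
V_w = 24.7·((1.077−1)/(1.056−1)−1) = 9.2625
V_final = 24.7 + 9.2625 = 33.9625
°P = 259 − 259/1.056 = 13.7348
cells = 0.87·33.9625·13.7348

405.8287 billion cells


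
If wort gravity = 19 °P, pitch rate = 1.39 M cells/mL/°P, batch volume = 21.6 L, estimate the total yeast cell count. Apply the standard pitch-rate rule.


cells (billions) = rate · V_L · °P
cells = 1.39 · 21.6 · 19

570.4560 billion cells


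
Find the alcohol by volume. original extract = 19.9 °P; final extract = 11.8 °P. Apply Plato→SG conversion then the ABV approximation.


SG = 259/(259 − P);  ABV = (OG − FG)·131.25
OG = 259/(259 − 19.9) = 1.0832
FG = 259/(259 − 11.8) = 1.0477
ABV = (1.0832 − 1.0477)·131.25

4.6586 % ABV


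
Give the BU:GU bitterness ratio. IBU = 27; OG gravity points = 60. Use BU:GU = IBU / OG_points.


BU:GU = 27 / 60

0.4500


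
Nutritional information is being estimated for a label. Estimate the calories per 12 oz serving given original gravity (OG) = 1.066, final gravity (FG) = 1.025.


ABW = (OG−FG)·131.25·0.79/FG;  °P = 259 − 259/SG (for OG→OE and FG→AE);  RE = 0.1808·OE + 0.8192·AE;  Cal = (6.9·ABW + 4·(RE−0.1))·FG·3.55
ABW = (1.066 − 1.025)·131.25·0.79/1.025 = 4.1475
OE = 259 − 259/1.066 = 16.0356 °P
AE = 259 − 259/1.025 = 6.3171 °P
RE = 0.1808·16.0356 + 0.8192·6.3171 = 8.0742 °P
Cal = (6.9·4.1475 + 4·(8.0742−0.1))·1.025·3.55

220.1972 kcal


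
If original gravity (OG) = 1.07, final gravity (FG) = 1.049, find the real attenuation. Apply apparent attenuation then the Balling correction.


AA = (OG−FG)/(OG−1)·100;  RA = AA·0.8192
AA = (1.07 − 1.049)/(1.07 − 1)·100 = 30.0000
RA = 30.0000·0.8192

24.5760 %


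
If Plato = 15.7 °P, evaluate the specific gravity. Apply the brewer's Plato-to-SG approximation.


SG = 259/(259 − P)
SG = 259/(259 − 15.7)

1.0645


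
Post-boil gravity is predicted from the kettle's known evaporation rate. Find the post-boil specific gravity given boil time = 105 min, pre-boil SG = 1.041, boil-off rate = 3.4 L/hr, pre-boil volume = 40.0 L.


V_post = V_pre − rate·(t/60);  SG_post = 1 + (SG_pre−1)·V_pre/V_post
V_post = 40.0 − 3.4·(105/60) = 34.0500
SG_post = 1 + (1.041 − 1)·40.0/34.0500

1.0482


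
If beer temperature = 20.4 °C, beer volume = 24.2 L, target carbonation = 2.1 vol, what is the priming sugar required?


residual = 14.695·(0.01821 + 0.09011·e^(−0.04·T));  sugar = (target − residual)·4.0·V
residual = 14.695·(0.01821 + 0.09011·e^(−0.04·20.4)) = 0.8531
sugar = (2.1 − 0.8531)·4.0·24.2

120.6962 g


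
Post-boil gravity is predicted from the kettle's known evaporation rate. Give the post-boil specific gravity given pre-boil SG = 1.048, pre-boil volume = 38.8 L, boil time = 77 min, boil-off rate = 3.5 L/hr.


V_post = V_pre − rate·(t/60);  SG_post = 1 + (SG_pre−1)·V_pre/V_post
V_post = 38.8 − 3.5·(77/60) = 34.3083
SG_post = 1 + (1.048 − 1)·38.8/34.3083

1.0543


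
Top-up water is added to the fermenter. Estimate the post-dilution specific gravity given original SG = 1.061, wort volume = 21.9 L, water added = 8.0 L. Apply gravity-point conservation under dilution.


SG_new = 1 + (SG_old − 1)·V_old/(V_old + V_water)
pts = (1.061 − 1)·1000·21.9/(21.9 + 8.0) = 44.6789
SG_new = 1 + 44.6789/1000

1.0447


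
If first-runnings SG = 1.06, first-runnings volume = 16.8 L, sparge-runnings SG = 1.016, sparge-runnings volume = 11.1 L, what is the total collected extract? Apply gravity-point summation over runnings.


total = Σ (SG_i − 1)·1000·V_i
first = (1.06 − 1)·1000·16.8 = 1008.0000
sparge = (1.016 − 1)·1000·11.1 = 177.6000
total = 1008.0000 + 177.6000

1185.6000 gravity·L


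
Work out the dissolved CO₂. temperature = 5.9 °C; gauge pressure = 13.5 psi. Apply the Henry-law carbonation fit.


vols = (P + 14.695)·(0.01821 + 0.09011·e^(−0.04·T))
vols = (13.5 + 14.695)·(0.01821 + 0.09011·e^(−0.04·5.9))

2.5200 volumes


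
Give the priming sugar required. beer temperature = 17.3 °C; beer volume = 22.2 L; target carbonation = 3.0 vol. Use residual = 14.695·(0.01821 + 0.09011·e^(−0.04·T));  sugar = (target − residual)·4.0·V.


residual = 14.695·(0.01821 + 0.09011·e^(−0.04·17.3)) = 0.9304
sugar = (3.0 − 0.9304)·4.0·22.2

183.7770 g


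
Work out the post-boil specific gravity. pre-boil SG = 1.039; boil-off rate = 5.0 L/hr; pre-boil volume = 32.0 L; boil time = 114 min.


V_post = V_pre − rate·(t/60);  SG_post = 1 + (SG_pre−1)·V_pre/V_post
V_post = 32.0 − 5.0·(114/60) = 22.5000
SG_post = 1 + (1.039 − 1)·32.0/22.5000

1.0555


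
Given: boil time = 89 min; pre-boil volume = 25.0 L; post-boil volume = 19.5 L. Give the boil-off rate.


rate = (V_pre − V_post) / (t_min/60)
rate = (25.0 − 19.5) / (89/60)

3.7079 L/hr


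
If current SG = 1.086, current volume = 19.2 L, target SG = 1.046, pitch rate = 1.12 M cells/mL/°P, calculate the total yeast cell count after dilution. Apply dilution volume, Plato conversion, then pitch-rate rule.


V_w = V·((SG_c−1)/(SG_t−1)−1);  °P = 259 − 259/SG_t;  cells = rate·(V+V_w)·°P
V_w = 19.2·((1.086−1)/(1.046−1)−1) = 16.6957
V_final = 19.2 + 16.6957 = 35.8957
°P = 259 − 259/1.046 = 11.3901
cells = 1.12·35.8957·11.3901

457.9160 billion cells


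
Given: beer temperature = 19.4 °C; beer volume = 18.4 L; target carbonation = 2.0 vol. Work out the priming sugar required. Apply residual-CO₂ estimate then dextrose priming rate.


residual = 14.695·(0.01821 + 0.09011·e^(−0.04·T));  sugar = (target − residual)·4.0·V
residual = 14.695·(0.01821 + 0.09011·e^(−0.04·19.4)) = 0.8770
sugar = (2.0 − 0.8770)·4.0·18.4

82.6502 g


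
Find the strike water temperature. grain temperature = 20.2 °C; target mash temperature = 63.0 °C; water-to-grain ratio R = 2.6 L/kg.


T_strike = (0.41/R)·(T_mash − T_grain) + T_mash
T_strike = (0.41/2.6)·(63.0 − 20.2) + 63.0

69.7492 °C


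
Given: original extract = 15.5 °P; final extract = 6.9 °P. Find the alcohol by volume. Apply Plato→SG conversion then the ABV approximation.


SG = 259/(259 − P);  ABV = (OG − FG)·131.25
OG = 259/(259 − 15.5) = 1.0637
FG = 259/(259 − 6.9) = 1.0274
ABV = (1.0637 − 1.0274)·131.25

4.7624 % ABV


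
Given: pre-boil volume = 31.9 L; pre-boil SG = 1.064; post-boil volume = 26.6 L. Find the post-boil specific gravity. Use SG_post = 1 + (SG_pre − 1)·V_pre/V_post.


pts_pre = (1.064 − 1)·1000 = 64.0000
pts_post = 64.0000·31.9/26.6 = 76.7519
SG_post = 1 + 76.7519/1000

1.0768


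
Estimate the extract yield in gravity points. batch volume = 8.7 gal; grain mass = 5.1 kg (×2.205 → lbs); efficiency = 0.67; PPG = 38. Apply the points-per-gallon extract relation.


points = lbs × PPG × eff / vol
lbs = 5.1 × 2.205 = 11.2455
points = 11.2455 × 38 × 0.67 / 8.7

32.9092 points


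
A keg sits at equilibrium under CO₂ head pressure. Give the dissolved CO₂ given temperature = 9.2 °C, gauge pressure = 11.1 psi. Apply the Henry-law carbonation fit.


vols = (P + 14.695)·(0.01821 + 0.09011·e^(−0.04·T))
vols = (11.1 + 14.695)·(0.01821 + 0.09011·e^(−0.04·9.2))

2.0785 volumes


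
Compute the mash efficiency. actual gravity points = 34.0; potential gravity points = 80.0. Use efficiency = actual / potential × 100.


efficiency = 34.0 / 80.0 × 100

42.5000 %
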